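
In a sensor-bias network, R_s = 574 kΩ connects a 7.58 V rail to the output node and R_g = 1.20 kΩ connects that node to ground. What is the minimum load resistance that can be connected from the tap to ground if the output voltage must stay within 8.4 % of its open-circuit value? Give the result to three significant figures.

Output resistance R_th = R_s‖R_g = (574 × 1.20)/575.2 = 1.197 kΩ.
The fractional drop is R_th/(R_th + R_L); requiring this ≤ 0.0840 gives R_L ≥ R_th(1/0.0840 − 1) = 1.197 × 10.90 = 13.1 kΩ.

R_L(min) ≈ 13.1 kΩ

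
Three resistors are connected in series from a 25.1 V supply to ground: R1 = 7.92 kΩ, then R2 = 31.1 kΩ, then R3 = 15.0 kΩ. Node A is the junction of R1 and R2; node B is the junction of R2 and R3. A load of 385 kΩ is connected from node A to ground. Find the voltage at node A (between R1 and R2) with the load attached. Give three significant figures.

Below node A the series string R2+R3 = 46.10 kΩ sits in parallel with the 385 kΩ load: 41.17 kΩ.
V_A = 25.1 × 41.17/(7.92 + 41.17) = 21.1 V.

V ≈ 21.1 V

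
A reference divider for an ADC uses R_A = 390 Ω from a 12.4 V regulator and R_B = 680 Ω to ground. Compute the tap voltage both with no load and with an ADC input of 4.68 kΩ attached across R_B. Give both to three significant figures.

Unloaded: 7.88 V; loaded: 7.48 V

Open-circuit: V = 12.4 × 680/(390 + 680) = 7.88 V.
With the load, R_B becomes R_B‖R_L = 593.7 Ω, so V = 12.4 × 593.7/983.7 = 7.48 V.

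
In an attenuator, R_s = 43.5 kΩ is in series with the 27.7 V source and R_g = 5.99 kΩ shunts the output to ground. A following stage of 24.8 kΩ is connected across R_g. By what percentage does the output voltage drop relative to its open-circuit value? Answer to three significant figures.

17.5 %

The divider's output (Thévenin) resistance is R_s‖R_g = 5.265 kΩ.
Fractional drop under load = R_th/(R_th + R_L) = 5.265 / (5.265 + 24.8) = 0.1751.
So the output falls by 17.5 %.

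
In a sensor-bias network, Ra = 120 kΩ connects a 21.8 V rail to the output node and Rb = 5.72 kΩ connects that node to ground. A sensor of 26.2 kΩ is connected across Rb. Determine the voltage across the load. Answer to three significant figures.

V_out ≈ 0.821 V

The load sits in parallel with Rb: Rb‖R_L = (5.72 × 26.2) / (5.72 + 26.2) = 4.695 kΩ.
V_out = 21.8 × 4.695 / (120 + 4.695) = 21.8 × 4.695/124.7 = 0.821 V.
(Unloaded it would have been 0.992 V.)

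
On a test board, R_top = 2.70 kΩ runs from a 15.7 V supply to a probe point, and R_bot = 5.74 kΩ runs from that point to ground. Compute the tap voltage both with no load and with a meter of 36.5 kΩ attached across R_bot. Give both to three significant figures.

Unloaded: 10.7 V; loaded: 10.2 V

Open-circuit: V = 15.7 × 5.74/(2.70 + 5.74) = 10.7 V.
With the load, R_bot becomes R_bot‖R_L = 4.960 kΩ, so V = 15.7 × 4.960/7.660 = 10.2 V.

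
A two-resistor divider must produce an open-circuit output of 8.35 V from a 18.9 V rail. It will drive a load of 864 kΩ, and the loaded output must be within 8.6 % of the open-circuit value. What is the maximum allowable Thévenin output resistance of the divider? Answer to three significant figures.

R_th ≤ 81.3 kΩ

Loading drop = R_th/(R_th + R_L) ≤ 0.0860, so R_th ≤ R_L · ε/(1−ε) = 864 kΩ × 0.0860/0.9140 = 81.3 kΩ.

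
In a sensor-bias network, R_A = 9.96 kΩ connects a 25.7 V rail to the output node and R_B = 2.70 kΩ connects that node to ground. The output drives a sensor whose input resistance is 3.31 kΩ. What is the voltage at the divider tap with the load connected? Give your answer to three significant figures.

V_out ≈ 3.34 V

The load sits in parallel with R_B: R_B‖R_L = (2.70 × 3.31) / (2.70 + 3.31) = 1.487 kΩ.
V_out = 25.7 × 1.487 / (9.96 + 1.487) = 25.7 × 1.487/11.45 = 3.34 V.
(Unloaded it would have been 5.48 V.)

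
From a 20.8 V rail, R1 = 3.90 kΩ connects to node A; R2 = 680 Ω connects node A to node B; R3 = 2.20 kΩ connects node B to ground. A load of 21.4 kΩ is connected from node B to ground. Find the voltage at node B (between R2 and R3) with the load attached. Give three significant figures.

V ≈ 6.31 V

At node B, R3 is in parallel with the load: R3‖R_L = 1995 Ω.
Below node A the resistance is R2 + (R3‖R_L) = 2675 Ω, so V_A = 20.8 × 2675/6575 = 8.462 V.
Then V_B = V_A × (R3‖R_L)/(R2 + R3‖R_L) = 8.462 × 1995/2675 = 6.31 V.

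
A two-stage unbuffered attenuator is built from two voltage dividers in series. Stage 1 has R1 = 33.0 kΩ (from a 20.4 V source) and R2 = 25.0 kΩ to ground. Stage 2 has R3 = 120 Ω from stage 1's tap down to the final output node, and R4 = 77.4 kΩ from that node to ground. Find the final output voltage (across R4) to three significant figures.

V_out ≈ 7.42 V

Stage 2 presents R3+R4 = 77520 Ω as a load on stage 1's tap.
Stage 1's lower leg becomes R2‖(R3+R4) = 18900 Ω, so V_mid = 20.4 × 18900/51900 = 7.430 V.
Stage 2 is itself unloaded: V_out = V_mid × R4/(R3+R4) = 7.430 × 77400/77520 = 7.42 V.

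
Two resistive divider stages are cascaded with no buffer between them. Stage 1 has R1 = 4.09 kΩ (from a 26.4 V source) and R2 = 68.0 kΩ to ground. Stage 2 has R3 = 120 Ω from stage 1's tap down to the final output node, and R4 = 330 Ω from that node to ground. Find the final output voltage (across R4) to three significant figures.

V_out ≈ 1.91 V

Stage 2 presents R3+R4 = 450.0 Ω as a load on stage 1's tap.
Stage 1's lower leg becomes R2‖(R3+R4) = 447.0 Ω, so V_mid = 26.4 × 447.0/4537 = 2.601 V.
Stage 2 is itself unloaded: V_out = V_mid × R4/(R3+R4) = 2.601 × 330/450.0 = 1.91 V.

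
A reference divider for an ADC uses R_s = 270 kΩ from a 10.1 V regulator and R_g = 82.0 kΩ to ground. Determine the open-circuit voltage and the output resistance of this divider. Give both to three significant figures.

V_th = 2.35 V, R_th = 62.9 kΩ

V_th is the open-circuit tap voltage: 10.1 × 82.0/(270 + 82.0) = 2.35 V.
With the supply zeroed, R_s and R_g appear in parallel from the tap: R_th = R_s‖R_g = (270 × 82.0)/352.0 = 62.9 kΩ.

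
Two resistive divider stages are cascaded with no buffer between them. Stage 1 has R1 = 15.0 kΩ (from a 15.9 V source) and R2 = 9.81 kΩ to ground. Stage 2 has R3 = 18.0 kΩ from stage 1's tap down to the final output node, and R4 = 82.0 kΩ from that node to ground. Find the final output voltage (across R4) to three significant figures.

Stage 2 presents R3+R4 = 100.0 kΩ as a load on stage 1's tap.
Stage 1's lower leg becomes R2‖(R3+R4) = 8.934 kΩ, so V_mid = 15.9 × 8.934/23.93 = 5.935 V.
Stage 2 is itself unloaded: V_out = V_mid × R4/(R3+R4) = 5.935 × 82.0/100.0 = 4.87 V.

V_out ≈ 4.87 V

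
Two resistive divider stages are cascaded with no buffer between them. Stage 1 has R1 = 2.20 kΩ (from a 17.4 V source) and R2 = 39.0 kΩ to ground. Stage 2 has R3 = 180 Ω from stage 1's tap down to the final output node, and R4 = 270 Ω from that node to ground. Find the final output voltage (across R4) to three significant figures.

Stage 2 presents R3+R4 = 450.0 Ω as a load on stage 1's tap.
Stage 1's lower leg becomes R2‖(R3+R4) = 444.9 Ω, so V_mid = 17.4 × 444.9/2645 = 2.927 V.
Stage 2 is itself unloaded: V_out = V_mid × R4/(R3+R4) = 2.927 × 270/450.0 = 1.76 V.

V_out ≈ 1.76 V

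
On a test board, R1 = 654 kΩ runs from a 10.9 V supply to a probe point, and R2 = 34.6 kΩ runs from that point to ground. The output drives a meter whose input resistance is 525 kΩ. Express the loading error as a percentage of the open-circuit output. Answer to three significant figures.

5.89 %

The divider's output (Thévenin) resistance is R1‖R2 = 32.86 kΩ.
Fractional drop under load = R_th/(R_th + R_L) = 32.86 / (32.86 + 525) = 0.05891.
So the output falls by 5.89 %.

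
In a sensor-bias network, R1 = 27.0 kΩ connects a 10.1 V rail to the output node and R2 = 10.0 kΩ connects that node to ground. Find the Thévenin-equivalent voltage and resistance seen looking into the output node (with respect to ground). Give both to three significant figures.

V_th is the open-circuit tap voltage: 10.1 × 10.0/(27.0 + 10.0) = 2.73 V.
With the supply zeroed, R1 and R2 appear in parallel from the tap: R_th = R1‖R2 = (27.0 × 10.0)/37.00 = 7.30 kΩ.

V_th = 2.73 V, R_th = 7.30 kΩ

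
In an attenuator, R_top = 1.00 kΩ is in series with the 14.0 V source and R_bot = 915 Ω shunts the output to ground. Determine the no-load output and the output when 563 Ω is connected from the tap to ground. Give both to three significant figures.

Open-circuit: V = 14.0 × 915/(1000 + 915) = 6.69 V.
With the load, R_bot becomes R_bot‖R_L = 348.5 Ω, so V = 14.0 × 348.5/1349 = 3.62 V.

Unloaded: 6.69 V; loaded: 3.62 V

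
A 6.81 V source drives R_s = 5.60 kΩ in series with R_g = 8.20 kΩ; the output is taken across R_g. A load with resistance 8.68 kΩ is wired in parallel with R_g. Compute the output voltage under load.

The load sits in parallel with R_g: R_g‖R_L = (8.20 × 8.68) / (8.20 + 8.68) = 4.217 kΩ.
V_out = 6.81 × 4.217 / (5.60 + 4.217) = 6.81 × 4.217/9.817 = 2.93 V.

V_out ≈ 2.93 V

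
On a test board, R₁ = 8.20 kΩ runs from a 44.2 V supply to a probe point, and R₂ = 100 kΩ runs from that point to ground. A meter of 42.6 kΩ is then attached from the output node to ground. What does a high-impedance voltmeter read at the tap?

The load sits in parallel with R₂: R₂‖R_L = (100 × 42.6) / (100 + 42.6) = 29.87 kΩ.
V_out = 44.2 × 29.87 / (8.20 + 29.87) = 44.2 × 29.87/38.07 = 34.7 V.

V_out ≈ 34.7 V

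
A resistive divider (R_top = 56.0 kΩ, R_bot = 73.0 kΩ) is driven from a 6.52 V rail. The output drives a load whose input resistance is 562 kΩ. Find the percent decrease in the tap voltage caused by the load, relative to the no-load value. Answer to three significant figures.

The divider's output (Thévenin) resistance is R_top‖R_bot = 31.69 kΩ.
Fractional drop under load = R_th/(R_th + R_L) = 31.69 / (31.69 + 562) = 0.05338.
So the output falls by 5.34 %.

5.34 %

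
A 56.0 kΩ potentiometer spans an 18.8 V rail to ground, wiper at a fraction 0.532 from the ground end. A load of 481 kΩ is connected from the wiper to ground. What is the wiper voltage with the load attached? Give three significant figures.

The wiper splits the pot into (1−α)R = 26.21 kΩ above and αR = 29.79 kΩ below.
Lower section ‖ load = 28.05 kΩ.
V_wiper = 18.8 × 28.05/(26.21 + 28.05) = 9.72 V.

V ≈ 9.72 V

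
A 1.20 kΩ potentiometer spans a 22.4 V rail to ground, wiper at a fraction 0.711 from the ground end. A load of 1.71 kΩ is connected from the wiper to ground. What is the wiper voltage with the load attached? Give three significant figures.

The wiper splits the pot into (1−α)R = 346.8 Ω above and αR = 853.2 Ω below.
Lower section ‖ load = 569.2 Ω.
V_wiper = 22.4 × 569.2/(346.8 + 569.2) = 13.9 V.

V ≈ 13.9 V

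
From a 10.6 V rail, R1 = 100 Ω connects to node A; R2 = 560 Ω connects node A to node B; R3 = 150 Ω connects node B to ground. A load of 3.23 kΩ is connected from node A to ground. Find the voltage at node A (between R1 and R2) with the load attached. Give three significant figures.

V ≈ 9.05 V

Below node A the series string R2+R3 = 710.0 Ω sits in parallel with the 3230 Ω load: 582.1 Ω.
V_A = 10.6 × 582.1/(100 + 582.1) = 9.05 V.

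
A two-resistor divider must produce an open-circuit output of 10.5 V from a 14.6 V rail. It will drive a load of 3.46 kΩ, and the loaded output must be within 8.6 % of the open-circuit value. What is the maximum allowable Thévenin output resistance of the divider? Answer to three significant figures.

R_th ≤ 326 Ω

Loading drop = R_th/(R_th + R_L) ≤ 0.0860, so R_th ≤ R_L · ε/(1−ε) = 3.46 kΩ × 0.0860/0.9140 = 326 Ω.
(Any R1, R2 with R2/(R1+R2) = 0.719 and R1‖R2 ≤ 326 Ω will meet the spec.)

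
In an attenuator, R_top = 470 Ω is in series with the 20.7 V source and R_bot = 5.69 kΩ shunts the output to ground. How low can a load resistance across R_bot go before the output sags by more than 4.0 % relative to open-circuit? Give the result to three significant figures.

Output resistance R_th = R_top‖R_bot = (470 × 5690)/6160 = 434.1 Ω.
The fractional drop is R_th/(R_th + R_L); requiring this ≤ 0.0400 gives R_L ≥ R_th(1/0.0400 − 1) = 434.1 × 24.00 = 10.4 kΩ.

R_L(min) ≈ 10.4 kΩ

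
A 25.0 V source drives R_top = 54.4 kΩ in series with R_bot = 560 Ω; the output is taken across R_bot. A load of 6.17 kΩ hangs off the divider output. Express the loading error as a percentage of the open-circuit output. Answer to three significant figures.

8.24 %

Unloaded V = 25.0 × 560/54960 = 0.25473 V.
Loaded: R_bot‖R_L = 513.4 Ω, giving V = 25.0 × 513.4/54910 = 0.23373 V.
Drop = (0.25473 − 0.23373) / 0.25473 = 8.24 %.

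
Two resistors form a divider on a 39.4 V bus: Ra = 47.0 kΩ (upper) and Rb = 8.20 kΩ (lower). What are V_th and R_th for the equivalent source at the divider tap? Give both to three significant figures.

V_th = 5.85 V, R_th = 6.98 kΩ

V_th is the open-circuit tap voltage: 39.4 × 8.20/(47.0 + 8.20) = 5.85 V.
With the supply zeroed, Ra and Rb appear in parallel from the tap: R_th = Ra‖Rb = (47.0 × 8.20)/55.20 = 6.98 kΩ.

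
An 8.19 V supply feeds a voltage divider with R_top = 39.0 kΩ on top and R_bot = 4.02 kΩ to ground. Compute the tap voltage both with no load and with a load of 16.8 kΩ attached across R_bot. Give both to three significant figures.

Open-circuit: V = 8.19 × 4.02/(39.0 + 4.02) = 0.765 V.
With the load, R_bot becomes R_bot‖R_L = 3.244 kΩ, so V = 8.19 × 3.244/42.24 = 0.629 V.

Unloaded: 0.765 V; loaded: 0.629 V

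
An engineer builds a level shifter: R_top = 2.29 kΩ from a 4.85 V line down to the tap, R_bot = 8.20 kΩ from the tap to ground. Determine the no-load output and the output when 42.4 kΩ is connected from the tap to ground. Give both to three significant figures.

Open-circuit: V = 4.85 × 8.20/(2.29 + 8.20) = 3.79 V.
With the load, R_bot becomes R_bot‖R_L = 6.871 kΩ, so V = 4.85 × 6.871/9.161 = 3.64 V.

Unloaded: 3.79 V; loaded: 3.64 V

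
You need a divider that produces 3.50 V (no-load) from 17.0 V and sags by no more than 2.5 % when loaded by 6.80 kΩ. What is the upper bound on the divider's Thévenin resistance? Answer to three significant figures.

Loading drop = R_th/(R_th + R_L) ≤ 0.0250, so R_th ≤ R_L · ε/(1−ε) = 6.80 kΩ × 0.0250/0.9750 = 174 Ω.

R_th ≤ 174 Ω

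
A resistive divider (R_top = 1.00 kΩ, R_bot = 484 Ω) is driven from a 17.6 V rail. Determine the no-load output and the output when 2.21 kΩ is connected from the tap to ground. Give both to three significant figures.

Open-circuit: V = 17.6 × 484/(1000 + 484) = 5.74 V.
With the load, R_bot becomes R_bot‖R_L = 397.0 Ω, so V = 17.6 × 397.0/1397 = 5.00 V.

Unloaded: 5.74 V; loaded: 5.00 V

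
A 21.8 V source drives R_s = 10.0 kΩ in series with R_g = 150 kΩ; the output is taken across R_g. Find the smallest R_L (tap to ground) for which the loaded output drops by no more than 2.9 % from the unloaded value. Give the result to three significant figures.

Output resistance R_th = R_s‖R_g = (10.0 × 150)/160.0 = 9.375 kΩ.
The fractional drop is R_th/(R_th + R_L); requiring this ≤ 0.0290 gives R_L ≥ R_th(1/0.0290 − 1) = 9.375 × 33.48 = 314 kΩ.

R_L(min) ≈ 314 kΩ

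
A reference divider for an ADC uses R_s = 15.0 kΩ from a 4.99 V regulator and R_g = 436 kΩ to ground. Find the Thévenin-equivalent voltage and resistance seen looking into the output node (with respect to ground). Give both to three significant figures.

V_th is the open-circuit tap voltage: 4.99 × 436/(15.0 + 436) = 4.82 V.
With the supply zeroed, R_s and R_g appear in parallel from the tap: R_th = R_s‖R_g = (15.0 × 436)/451.0 = 14.5 kΩ.

V_th = 4.82 V, R_th = 14.5 kΩ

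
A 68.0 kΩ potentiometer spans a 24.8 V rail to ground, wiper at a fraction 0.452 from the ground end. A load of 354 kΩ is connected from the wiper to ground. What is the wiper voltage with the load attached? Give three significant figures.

The wiper splits the pot into (1−α)R = 37.26 kΩ above and αR = 30.74 kΩ below.
Lower section ‖ load = 28.28 kΩ.
V_wiper = 24.8 × 28.28/(37.26 + 28.28) = 10.7 V.

V ≈ 10.7 V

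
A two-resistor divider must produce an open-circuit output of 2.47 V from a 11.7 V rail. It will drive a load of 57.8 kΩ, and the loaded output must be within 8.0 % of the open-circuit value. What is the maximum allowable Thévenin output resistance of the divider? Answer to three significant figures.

Loading drop = R_th/(R_th + R_L) ≤ 0.0800, so R_th ≤ R_L · ε/(1−ε) = 57.8 kΩ × 0.0800/0.9200 = 5.03 kΩ.

R_th ≤ 5.03 kΩ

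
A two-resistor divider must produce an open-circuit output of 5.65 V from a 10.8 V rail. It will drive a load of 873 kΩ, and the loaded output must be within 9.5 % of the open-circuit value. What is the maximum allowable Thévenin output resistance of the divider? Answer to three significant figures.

Loading drop = R_th/(R_th + R_L) ≤ 0.0950, so R_th ≤ R_L · ε/(1−ε) = 873 kΩ × 0.0950/0.9050 = 91.6 kΩ.

R_th ≤ 91.6 kΩ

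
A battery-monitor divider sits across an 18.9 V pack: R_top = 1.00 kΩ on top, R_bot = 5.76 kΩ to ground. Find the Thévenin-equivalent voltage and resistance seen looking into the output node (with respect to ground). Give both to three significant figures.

V_th = 16.1 V, R_th = 852 Ω

V_th is the open-circuit tap voltage: 18.9 × 5.76/(1.00 + 5.76) = 16.1 V.
With the supply zeroed, R_top and R_bot appear in parallel from the tap: R_th = R_top‖R_bot = (1.00 × 5.76)/6.760 = 852 Ω.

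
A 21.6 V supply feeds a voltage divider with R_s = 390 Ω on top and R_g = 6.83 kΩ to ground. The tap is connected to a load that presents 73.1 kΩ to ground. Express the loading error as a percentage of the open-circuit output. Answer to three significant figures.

0.502 %

The divider's output (Thévenin) resistance is R_s‖R_g = 368.9 Ω.
Fractional drop under load = R_th/(R_th + R_L) = 368.9 / (368.9 + 73100) = 0.005022.
So the output falls by 0.502 %.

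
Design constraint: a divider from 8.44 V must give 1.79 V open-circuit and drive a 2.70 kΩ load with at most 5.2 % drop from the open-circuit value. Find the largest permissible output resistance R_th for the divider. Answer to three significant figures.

R_th ≤ 148 Ω

Loading drop = R_th/(R_th + R_L) ≤ 0.0520, so R_th ≤ R_L · ε/(1−ε) = 2.70 kΩ × 0.0520/0.9480 = 148 Ω.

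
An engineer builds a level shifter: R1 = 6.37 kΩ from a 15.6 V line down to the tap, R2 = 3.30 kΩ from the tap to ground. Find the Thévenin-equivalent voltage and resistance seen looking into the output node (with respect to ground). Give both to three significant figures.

V_th = 5.32 V, R_th = 2.17 kΩ

V_th is the open-circuit tap voltage: 15.6 × 3.30/(6.37 + 3.30) = 5.32 V.
With the supply zeroed, R1 and R2 appear in parallel from the tap: R_th = R1‖R2 = (6.37 × 3.30)/9.670 = 2.17 kΩ.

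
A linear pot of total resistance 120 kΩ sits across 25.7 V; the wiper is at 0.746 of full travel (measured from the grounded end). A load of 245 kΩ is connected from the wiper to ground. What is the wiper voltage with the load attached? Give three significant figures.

V ≈ 17.5 V

The wiper splits the pot into (1−α)R = 30.48 kΩ above and αR = 89.52 kΩ below.
Lower section ‖ load = 65.56 kΩ.
V_wiper = 25.7 × 65.56/(30.48 + 65.56) = 17.5 V.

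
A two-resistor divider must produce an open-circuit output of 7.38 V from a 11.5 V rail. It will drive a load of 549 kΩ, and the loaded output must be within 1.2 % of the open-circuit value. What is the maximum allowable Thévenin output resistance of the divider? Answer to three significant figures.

Loading drop = R_th/(R_th + R_L) ≤ 0.0120, so R_th ≤ R_L · ε/(1−ε) = 549 kΩ × 0.0120/0.9880 = 6.67 kΩ.
(Any R1, R2 with R2/(R1+R2) = 0.642 and R1‖R2 ≤ 6.67 kΩ will meet the spec.)

R_th ≤ 6.67 kΩ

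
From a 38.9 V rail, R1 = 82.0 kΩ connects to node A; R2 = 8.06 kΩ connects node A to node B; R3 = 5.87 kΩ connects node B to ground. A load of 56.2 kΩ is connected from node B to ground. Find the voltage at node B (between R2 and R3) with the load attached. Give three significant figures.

At node B, R3 is in parallel with the load: R3‖R_L = 5.315 kΩ.
Below node A the resistance is R2 + (R3‖R_L) = 13.37 kΩ, so V_A = 38.9 × 13.37/95.37 = 5.455 V.
Then V_B = V_A × (R3‖R_L)/(R2 + R3‖R_L) = 5.455 × 5.315/13.37 = 2.17 V.

V ≈ 2.17 V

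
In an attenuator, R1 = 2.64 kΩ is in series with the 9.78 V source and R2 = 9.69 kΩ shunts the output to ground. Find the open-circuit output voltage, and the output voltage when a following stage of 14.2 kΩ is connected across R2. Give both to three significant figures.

Unloaded: 7.69 V; loaded: 6.71 V

Open-circuit: V = 9.78 × 9.69/(2.64 + 9.69) = 7.69 V.
With the load, R2 becomes R2‖R_L = 5.760 kΩ, so V = 9.78 × 5.760/8.400 = 6.71 V.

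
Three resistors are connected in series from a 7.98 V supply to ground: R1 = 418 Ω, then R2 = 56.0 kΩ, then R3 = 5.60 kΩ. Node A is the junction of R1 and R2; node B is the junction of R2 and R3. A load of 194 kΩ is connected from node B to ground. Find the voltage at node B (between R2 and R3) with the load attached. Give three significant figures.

V ≈ 0.702 V

At node B, R3 is in parallel with the load: R3‖R_L = 5443 Ω.
Below node A the resistance is R2 + (R3‖R_L) = 61440 Ω, so V_A = 7.98 × 61440/61860 = 7.926 V.
Then V_B = V_A × (R3‖R_L)/(R2 + R3‖R_L) = 7.926 × 5443/61440 = 0.702 V.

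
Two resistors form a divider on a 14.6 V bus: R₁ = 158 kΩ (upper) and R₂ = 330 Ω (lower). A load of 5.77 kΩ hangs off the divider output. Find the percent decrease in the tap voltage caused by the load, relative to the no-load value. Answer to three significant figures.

The divider's output (Thévenin) resistance is R₁‖R₂ = 329.3 Ω.
Fractional drop under load = R_th/(R_th + R_L) = 329.3 / (329.3 + 5770) = 0.05399.
So the output falls by 5.40 %.

5.40 %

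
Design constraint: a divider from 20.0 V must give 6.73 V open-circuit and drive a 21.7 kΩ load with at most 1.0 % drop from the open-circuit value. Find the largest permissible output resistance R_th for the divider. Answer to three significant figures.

R_th ≤ 219 Ω

Loading drop = R_th/(R_th + R_L) ≤ 0.0100, so R_th ≤ R_L · ε/(1−ε) = 21.7 kΩ × 0.0100/0.9900 = 219 Ω.
(Any R1, R2 with R2/(R1+R2) = 0.337 and R1‖R2 ≤ 219 Ω will meet the spec.)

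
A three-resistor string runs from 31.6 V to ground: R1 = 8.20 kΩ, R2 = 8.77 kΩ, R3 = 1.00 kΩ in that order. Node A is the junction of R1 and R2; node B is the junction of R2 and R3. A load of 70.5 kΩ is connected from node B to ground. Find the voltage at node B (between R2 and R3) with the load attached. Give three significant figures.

V ≈ 1.74 V

At node B, R3 is in parallel with the load: R3‖R_L = 0.9860 kΩ.
Below node A the resistance is R2 + (R3‖R_L) = 9.756 kΩ, so V_A = 31.6 × 9.756/17.96 = 17.17 V.
Then V_B = V_A × (R3‖R_L)/(R2 + R3‖R_L) = 17.17 × 0.9860/9.756 = 1.74 V.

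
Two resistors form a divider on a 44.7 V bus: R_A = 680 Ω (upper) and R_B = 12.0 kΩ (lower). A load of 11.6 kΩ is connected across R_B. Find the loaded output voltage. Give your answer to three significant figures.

V_out ≈ 40.1 V

The load sits in parallel with R_B: R_B‖R_L = (12000 × 11600) / (12000 + 11600) = 5898 Ω.
V_out = 44.7 × 5898 / (680 + 5898) = 44.7 × 5898/6578 = 40.1 V.
(Unloaded it would have been 42.3 V.)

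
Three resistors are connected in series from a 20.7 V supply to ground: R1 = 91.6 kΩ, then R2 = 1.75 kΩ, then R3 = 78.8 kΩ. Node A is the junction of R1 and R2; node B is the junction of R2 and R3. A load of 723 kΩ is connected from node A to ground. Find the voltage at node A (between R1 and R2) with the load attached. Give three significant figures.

Below node A the series string R2+R3 = 80.55 kΩ sits in parallel with the 723 kΩ load: 72.48 kΩ.
V_A = 20.7 × 72.48/(91.6 + 72.48) = 9.14 V.

V ≈ 9.14 V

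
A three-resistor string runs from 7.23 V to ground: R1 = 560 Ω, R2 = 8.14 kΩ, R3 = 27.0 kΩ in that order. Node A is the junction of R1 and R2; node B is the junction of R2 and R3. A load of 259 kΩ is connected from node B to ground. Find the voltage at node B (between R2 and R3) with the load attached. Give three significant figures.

At node B, R3 is in parallel with the load: R3‖R_L = 24450 Ω.
Below node A the resistance is R2 + (R3‖R_L) = 32590 Ω, so V_A = 7.23 × 32590/33150 = 7.108 V.
Then V_B = V_A × (R3‖R_L)/(R2 + R3‖R_L) = 7.108 × 24450/32590 = 5.33 V.

V ≈ 5.33 V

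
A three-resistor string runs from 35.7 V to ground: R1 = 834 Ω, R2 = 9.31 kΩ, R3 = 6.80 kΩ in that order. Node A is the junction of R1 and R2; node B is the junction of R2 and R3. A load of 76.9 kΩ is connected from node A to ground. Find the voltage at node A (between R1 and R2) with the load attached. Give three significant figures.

Below node A the series string R2+R3 = 16110 Ω sits in parallel with the 76900 Ω load: 13320 Ω.
V_A = 35.7 × 13320/(834 + 13320) = 33.6 V.

V ≈ 33.6 V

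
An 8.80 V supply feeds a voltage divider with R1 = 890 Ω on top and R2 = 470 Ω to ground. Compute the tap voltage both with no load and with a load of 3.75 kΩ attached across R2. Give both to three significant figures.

Unloaded: 3.04 V; loaded: 2.81 V

Open-circuit: V = 8.80 × 470/(890 + 470) = 3.04 V.
With the load, R2 becomes R2‖R_L = 417.7 Ω, so V = 8.80 × 417.7/1308 = 2.81 V.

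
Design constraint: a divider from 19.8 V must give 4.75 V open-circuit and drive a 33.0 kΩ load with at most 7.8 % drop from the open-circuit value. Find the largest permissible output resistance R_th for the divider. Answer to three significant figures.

Loading drop = R_th/(R_th + R_L) ≤ 0.0780, so R_th ≤ R_L · ε/(1−ε) = 33.0 kΩ × 0.0780/0.9220 = 2.79 kΩ.
(Any R1, R2 with R2/(R1+R2) = 0.240 and R1‖R2 ≤ 2.79 kΩ will meet the spec.)

R_th ≤ 2.79 kΩ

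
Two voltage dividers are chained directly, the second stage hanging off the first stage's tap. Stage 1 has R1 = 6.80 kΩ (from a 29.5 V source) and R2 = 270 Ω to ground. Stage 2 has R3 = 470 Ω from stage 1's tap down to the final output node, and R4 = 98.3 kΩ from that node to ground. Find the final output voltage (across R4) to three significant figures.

V_out ≈ 1.12 V

Stage 2 presents R3+R4 = 98770 Ω as a load on stage 1's tap.
Stage 1's lower leg becomes R2‖(R3+R4) = 269.3 Ω, so V_mid = 29.5 × 269.3/7069 = 1.124 V.
Stage 2 is itself unloaded: V_out = V_mid × R4/(R3+R4) = 1.124 × 98300/98770 = 1.12 V.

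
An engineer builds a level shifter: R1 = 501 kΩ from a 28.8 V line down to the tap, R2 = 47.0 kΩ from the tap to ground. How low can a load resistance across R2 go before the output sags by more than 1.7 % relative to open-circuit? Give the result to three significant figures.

R_L(min) ≈ 2.48 MΩ

Output resistance R_th = R1‖R2 = (501 × 47.0)/548.0 = 42.97 kΩ.
The fractional drop is R_th/(R_th + R_L); requiring this ≤ 0.0170 gives R_L ≥ R_th(1/0.0170 − 1) = 42.97 × 57.82 = 2.48 MΩ.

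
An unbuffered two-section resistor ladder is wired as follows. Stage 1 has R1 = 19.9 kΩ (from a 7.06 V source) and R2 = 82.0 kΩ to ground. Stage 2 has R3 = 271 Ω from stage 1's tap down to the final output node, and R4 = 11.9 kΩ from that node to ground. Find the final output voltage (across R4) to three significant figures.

Stage 2 presents R3+R4 = 12170 Ω as a load on stage 1's tap.
Stage 1's lower leg becomes R2‖(R3+R4) = 10600 Ω, so V_mid = 7.06 × 10600/30500 = 2.453 V.
Stage 2 is itself unloaded: V_out = V_mid × R4/(R3+R4) = 2.453 × 11900/12170 = 2.40 V.

V_out ≈ 2.40 V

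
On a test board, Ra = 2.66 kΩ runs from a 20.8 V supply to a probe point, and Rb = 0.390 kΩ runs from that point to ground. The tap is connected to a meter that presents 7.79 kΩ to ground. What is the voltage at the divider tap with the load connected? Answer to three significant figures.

The load sits in parallel with Rb: Rb‖R_L = (390 × 7790) / (390 + 7790) = 371.4 Ω.
V_out = 20.8 × 371.4 / (2660 + 371.4) = 20.8 × 371.4/3031 = 2.55 V.
(Unloaded it would have been 2.66 V.)

V_out ≈ 2.55 V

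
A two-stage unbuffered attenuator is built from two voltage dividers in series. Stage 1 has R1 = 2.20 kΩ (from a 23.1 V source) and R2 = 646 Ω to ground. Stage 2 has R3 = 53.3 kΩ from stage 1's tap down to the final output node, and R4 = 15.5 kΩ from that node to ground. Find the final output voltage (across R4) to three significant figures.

V_out ≈ 1.17 V

Stage 2 presents R3+R4 = 68800 Ω as a load on stage 1's tap.
Stage 1's lower leg becomes R2‖(R3+R4) = 640.0 Ω, so V_mid = 23.1 × 640.0/2840 = 5.206 V.
Stage 2 is itself unloaded: V_out = V_mid × R4/(R3+R4) = 5.206 × 15500/68800 = 1.17 V.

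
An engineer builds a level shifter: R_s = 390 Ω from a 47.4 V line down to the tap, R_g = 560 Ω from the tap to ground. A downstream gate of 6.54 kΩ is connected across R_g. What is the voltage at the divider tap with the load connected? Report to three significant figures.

The load sits in parallel with R_g: R_g‖R_L = (560 × 6540) / (560 + 6540) = 515.8 Ω.
V_out = 47.4 × 515.8 / (390 + 515.8) = 47.4 × 515.8/905.8 = 27.0 V.

V_out ≈ 27.0 V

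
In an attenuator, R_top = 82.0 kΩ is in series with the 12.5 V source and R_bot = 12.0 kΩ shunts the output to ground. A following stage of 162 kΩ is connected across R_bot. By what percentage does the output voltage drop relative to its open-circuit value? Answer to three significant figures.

The divider's output (Thévenin) resistance is R_top‖R_bot = 10.47 kΩ.
Fractional drop under load = R_th/(R_th + R_L) = 10.47 / (10.47 + 162) = 0.06070.
So the output falls by 6.07 %.

6.07 %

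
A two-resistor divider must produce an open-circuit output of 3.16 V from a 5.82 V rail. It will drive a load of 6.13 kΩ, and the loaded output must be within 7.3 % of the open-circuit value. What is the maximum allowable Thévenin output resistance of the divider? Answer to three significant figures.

Loading drop = R_th/(R_th + R_L) ≤ 0.0730, so R_th ≤ R_L · ε/(1−ε) = 6.13 kΩ × 0.0730/0.9270 = 483 Ω.

R_th ≤ 483 Ω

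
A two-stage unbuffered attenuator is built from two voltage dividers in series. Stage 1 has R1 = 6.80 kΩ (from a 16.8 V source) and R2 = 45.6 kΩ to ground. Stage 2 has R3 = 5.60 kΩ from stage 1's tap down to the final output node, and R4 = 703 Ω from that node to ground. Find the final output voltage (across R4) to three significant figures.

V_out ≈ 0.841 V

Stage 2 presents R3+R4 = 6303 Ω as a load on stage 1's tap.
Stage 1's lower leg becomes R2‖(R3+R4) = 5538 Ω, so V_mid = 16.8 × 5538/12340 = 7.540 V.
Stage 2 is itself unloaded: V_out = V_mid × R4/(R3+R4) = 7.540 × 703/6303 = 0.841 V.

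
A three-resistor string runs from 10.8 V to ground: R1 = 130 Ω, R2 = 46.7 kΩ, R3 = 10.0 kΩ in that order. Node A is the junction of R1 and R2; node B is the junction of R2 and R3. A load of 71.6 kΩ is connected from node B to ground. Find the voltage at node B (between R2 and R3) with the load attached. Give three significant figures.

At node B, R3 is in parallel with the load: R3‖R_L = 8775 Ω.
Below node A the resistance is R2 + (R3‖R_L) = 55470 Ω, so V_A = 10.8 × 55470/55600 = 10.77 V.
Then V_B = V_A × (R3‖R_L)/(R2 + R3‖R_L) = 10.77 × 8775/55470 = 1.70 V.

V ≈ 1.70 V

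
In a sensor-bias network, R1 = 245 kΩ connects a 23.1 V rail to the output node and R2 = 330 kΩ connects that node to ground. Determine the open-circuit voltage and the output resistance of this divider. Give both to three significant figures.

V_th = 13.3 V, R_th = 141 kΩ

V_th is the open-circuit tap voltage: 23.1 × 330/(245 + 330) = 13.3 V.
With the supply zeroed, R1 and R2 appear in parallel from the tap: R_th = R1‖R2 = (245 × 330)/575.0 = 141 kΩ.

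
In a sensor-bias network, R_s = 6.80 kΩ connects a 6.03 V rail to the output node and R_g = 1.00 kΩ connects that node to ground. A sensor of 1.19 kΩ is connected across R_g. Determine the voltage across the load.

The load sits in parallel with R_g: R_g‖R_L = (1.00 × 1.19) / (1.00 + 1.19) = 0.5434 kΩ.
V_out = 6.03 × 0.5434 / (6.80 + 0.5434) = 6.03 × 0.5434/7.343 = 0.446 V.

V_out ≈ 0.446 V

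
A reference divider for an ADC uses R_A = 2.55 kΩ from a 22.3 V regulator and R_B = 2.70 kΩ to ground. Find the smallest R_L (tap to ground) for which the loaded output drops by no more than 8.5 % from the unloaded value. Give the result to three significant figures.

Output resistance R_th = R_A‖R_B = (2.55 × 2.70)/5.250 = 1.311 kΩ.
The fractional drop is R_th/(R_th + R_L); requiring this ≤ 0.0850 gives R_L ≥ R_th(1/0.0850 − 1) = 1.311 × 10.76 = 14.1 kΩ.

R_L(min) ≈ 14.1 kΩ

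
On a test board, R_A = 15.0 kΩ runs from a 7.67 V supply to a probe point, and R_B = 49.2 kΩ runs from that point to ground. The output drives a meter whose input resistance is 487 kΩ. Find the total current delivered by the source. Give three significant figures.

I ≈ 0.129 mA

R_B‖R_L = 44.69 kΩ, so the source sees R_A + R_B‖R_L = 59.69 kΩ.
I = 7.67 V / 59.69 kΩ = 0.129 mA.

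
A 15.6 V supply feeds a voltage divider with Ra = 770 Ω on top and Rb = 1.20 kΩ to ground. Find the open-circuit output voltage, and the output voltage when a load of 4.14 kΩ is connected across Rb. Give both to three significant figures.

Open-circuit: V = 15.6 × 1200/(770 + 1200) = 9.50 V.
With the load, Rb becomes Rb‖R_L = 930.3 Ω, so V = 15.6 × 930.3/1700 = 8.54 V.

Unloaded: 9.50 V; loaded: 8.54 V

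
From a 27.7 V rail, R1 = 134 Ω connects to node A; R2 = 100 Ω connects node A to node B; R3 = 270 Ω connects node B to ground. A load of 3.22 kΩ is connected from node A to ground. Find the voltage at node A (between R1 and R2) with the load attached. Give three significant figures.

V ≈ 19.7 V

Below node A the series string R2+R3 = 370.0 Ω sits in parallel with the 3220 Ω load: 331.9 Ω.
V_A = 27.7 × 331.9/(134 + 331.9) = 19.7 V.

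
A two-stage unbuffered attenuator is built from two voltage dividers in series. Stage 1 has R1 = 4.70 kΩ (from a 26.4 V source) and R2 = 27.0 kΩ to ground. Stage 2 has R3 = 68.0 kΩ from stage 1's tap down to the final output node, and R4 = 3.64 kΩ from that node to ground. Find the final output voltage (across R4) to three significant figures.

V_out ≈ 1.08 V

Stage 2 presents R3+R4 = 71.64 kΩ as a load on stage 1's tap.
Stage 1's lower leg becomes R2‖(R3+R4) = 19.61 kΩ, so V_mid = 26.4 × 19.61/24.31 = 21.30 V.
Stage 2 is itself unloaded: V_out = V_mid × R4/(R3+R4) = 21.30 × 3.64/71.64 = 1.08 V.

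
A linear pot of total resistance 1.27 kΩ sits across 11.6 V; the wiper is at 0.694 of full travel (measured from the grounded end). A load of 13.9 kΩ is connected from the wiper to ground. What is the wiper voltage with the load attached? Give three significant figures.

The wiper splits the pot into (1−α)R = 388.6 Ω above and αR = 881.4 Ω below.
Lower section ‖ load = 828.8 Ω.
V_wiper = 11.6 × 828.8/(388.6 + 828.8) = 7.90 V.

V ≈ 7.90 V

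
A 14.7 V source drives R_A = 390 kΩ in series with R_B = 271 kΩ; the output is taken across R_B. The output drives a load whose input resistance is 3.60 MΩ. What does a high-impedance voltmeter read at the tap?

The load sits in parallel with R_B: R_B‖R_L = (271 × 3600) / (271 + 3600) = 252.0 kΩ.
V_out = 14.7 × 252.0 / (390 + 252.0) = 14.7 × 252.0/642.0 = 5.77 V.

V_out ≈ 5.77 V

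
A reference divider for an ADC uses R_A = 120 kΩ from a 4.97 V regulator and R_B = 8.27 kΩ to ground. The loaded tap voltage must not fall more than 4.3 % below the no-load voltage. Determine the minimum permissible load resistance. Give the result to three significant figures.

Output resistance R_th = R_A‖R_B = (120 × 8.27)/128.3 = 7.737 kΩ.
The fractional drop is R_th/(R_th + R_L); requiring this ≤ 0.0430 gives R_L ≥ R_th(1/0.0430 − 1) = 7.737 × 22.26 = 172 kΩ.

R_L(min) ≈ 172 kΩ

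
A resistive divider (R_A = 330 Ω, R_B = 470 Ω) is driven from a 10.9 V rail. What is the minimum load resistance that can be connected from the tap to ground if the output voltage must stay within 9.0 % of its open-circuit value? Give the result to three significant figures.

Output resistance R_th = R_A‖R_B = (330 × 470)/800.0 = 193.9 Ω.
The fractional drop is R_th/(R_th + R_L); requiring this ≤ 0.0900 gives R_L ≥ R_th(1/0.0900 − 1) = 193.9 × 10.11 = 1.96 kΩ.

R_L(min) ≈ 1.96 kΩ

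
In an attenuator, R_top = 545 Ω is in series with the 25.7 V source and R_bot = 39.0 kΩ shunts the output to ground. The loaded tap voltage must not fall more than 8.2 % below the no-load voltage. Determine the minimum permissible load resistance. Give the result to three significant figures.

R_L(min) ≈ 6.02 kΩ

Output resistance R_th = R_top‖R_bot = (545 × 39000)/39540 = 537.5 Ω.
The fractional drop is R_th/(R_th + R_L); requiring this ≤ 0.0820 gives R_L ≥ R_th(1/0.0820 − 1) = 537.5 × 11.20 = 6.02 kΩ.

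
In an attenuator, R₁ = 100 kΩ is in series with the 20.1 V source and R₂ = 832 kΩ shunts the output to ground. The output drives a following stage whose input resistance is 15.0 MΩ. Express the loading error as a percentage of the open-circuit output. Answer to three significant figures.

The divider's output (Thévenin) resistance is R₁‖R₂ = 89.27 kΩ.
Fractional drop under load = R_th/(R_th + R_L) = 89.27 / (89.27 + 15000) = 0.005916.
So the output falls by 0.592 %.

0.592 %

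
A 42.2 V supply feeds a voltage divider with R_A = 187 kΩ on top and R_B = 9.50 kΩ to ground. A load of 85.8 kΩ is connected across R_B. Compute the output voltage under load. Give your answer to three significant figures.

The load sits in parallel with R_B: R_B‖R_L = (9.50 × 85.8) / (9.50 + 85.8) = 8.553 kΩ.
V_out = 42.2 × 8.553 / (187 + 8.553) = 42.2 × 8.553/195.6 = 1.85 V.
(Unloaded it would have been 2.04 V.)

V_out ≈ 1.85 V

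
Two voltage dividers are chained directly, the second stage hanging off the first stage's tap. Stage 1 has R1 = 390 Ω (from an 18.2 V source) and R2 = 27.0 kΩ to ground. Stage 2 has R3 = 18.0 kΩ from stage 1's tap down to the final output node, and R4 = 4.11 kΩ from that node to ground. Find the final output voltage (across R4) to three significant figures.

Stage 2 presents R3+R4 = 22110 Ω as a load on stage 1's tap.
Stage 1's lower leg becomes R2‖(R3+R4) = 12160 Ω, so V_mid = 18.2 × 12160/12550 = 17.63 V.
Stage 2 is itself unloaded: V_out = V_mid × R4/(R3+R4) = 17.63 × 4110/22110 = 3.28 V.

V_out ≈ 3.28 V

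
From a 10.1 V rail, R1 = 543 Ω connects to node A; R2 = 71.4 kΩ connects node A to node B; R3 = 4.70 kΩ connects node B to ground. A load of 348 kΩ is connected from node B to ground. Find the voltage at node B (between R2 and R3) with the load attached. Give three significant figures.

V ≈ 0.612 V

At node B, R3 is in parallel with the load: R3‖R_L = 4637 Ω.
Below node A the resistance is R2 + (R3‖R_L) = 76040 Ω, so V_A = 10.1 × 76040/76580 = 10.03 V.
Then V_B = V_A × (R3‖R_L)/(R2 + R3‖R_L) = 10.03 × 4637/76040 = 0.612 V.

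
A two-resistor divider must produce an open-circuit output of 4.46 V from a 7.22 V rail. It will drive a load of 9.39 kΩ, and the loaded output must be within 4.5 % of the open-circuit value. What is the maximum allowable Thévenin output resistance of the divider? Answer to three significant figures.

Loading drop = R_th/(R_th + R_L) ≤ 0.0450, so R_th ≤ R_L · ε/(1−ε) = 9.39 kΩ × 0.0450/0.9550 = 442 Ω.
(Any R1, R2 with R2/(R1+R2) = 0.618 and R1‖R2 ≤ 442 Ω will meet the spec.)

R_th ≤ 442 Ω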